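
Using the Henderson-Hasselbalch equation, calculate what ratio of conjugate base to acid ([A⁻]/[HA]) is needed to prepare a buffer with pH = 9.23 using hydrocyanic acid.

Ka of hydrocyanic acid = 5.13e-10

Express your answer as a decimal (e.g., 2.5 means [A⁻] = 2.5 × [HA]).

pKa = -log(5.13e-10) = 9.2899. pH = pKa + log([A⁻]/[HA]), so log([A⁻]/[HA]) = pH − pKa = 9.23 − 9.2899 = -0.0599. [A⁻]/[HA] = 10^(-0.0599) = 0.871

[A⁻]/[HA] = 0.871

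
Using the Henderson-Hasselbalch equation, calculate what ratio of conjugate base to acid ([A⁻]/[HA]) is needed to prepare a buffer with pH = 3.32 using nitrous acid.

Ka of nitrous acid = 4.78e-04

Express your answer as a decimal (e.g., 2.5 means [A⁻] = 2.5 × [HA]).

pKa = -log(4.78e-04) = 3.3206. pH = pKa + log([A⁻]/[HA]), so log([A⁻]/[HA]) = pH − pKa = 3.32 − 3.3206 = -0.0006. [A⁻]/[HA] = 10^(-0.0006) = 0.999

[A⁻]/[HA] = 0.999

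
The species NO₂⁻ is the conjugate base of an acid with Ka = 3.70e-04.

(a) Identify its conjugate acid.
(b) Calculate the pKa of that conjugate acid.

(a) The conjugate acid is formed by adding one H⁺ to NO₂⁻, giving HNO₂. (b) pKa = -log(Ka) = -log(3.70e-04) = 3.43.

Conjugate acid: HNO₂; pK_a = 3.43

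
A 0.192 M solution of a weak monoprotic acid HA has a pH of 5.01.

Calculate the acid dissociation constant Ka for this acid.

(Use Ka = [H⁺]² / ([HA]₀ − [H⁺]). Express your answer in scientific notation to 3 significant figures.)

[H⁺] = 10^(−pH) = 10^(−5.01) = 9.772e-06 M. For HA ⇌ H⁺ + A⁻, Ka = [H⁺][A⁻]/[HA] = [H⁺]² / ([HA]₀ − [H⁺]) = (9.772e-06)² / (0.192 − 9.772e-06) = 4.97e-10.

K_a = 4.97e-10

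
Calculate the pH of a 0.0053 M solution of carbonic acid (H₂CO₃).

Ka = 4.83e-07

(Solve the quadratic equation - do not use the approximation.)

x² + Ka×x - Ka×C = 0. Using quadratic formula: [H⁺] = 5.0355e-05

pH = 4.30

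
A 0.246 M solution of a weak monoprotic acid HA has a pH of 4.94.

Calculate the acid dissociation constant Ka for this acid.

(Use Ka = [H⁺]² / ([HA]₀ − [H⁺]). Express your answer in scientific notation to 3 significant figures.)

[H⁺] = 10^(−pH) = 10^(−4.94) = 1.148e-05 M. For HA ⇌ H⁺ + A⁻, Ka = [H⁺][A⁻]/[HA] = [H⁺]² / ([HA]₀ − [H⁺]) = (1.148e-05)² / (0.246 − 1.148e-05) = 5.36e-10.

K_a = 5.36e-10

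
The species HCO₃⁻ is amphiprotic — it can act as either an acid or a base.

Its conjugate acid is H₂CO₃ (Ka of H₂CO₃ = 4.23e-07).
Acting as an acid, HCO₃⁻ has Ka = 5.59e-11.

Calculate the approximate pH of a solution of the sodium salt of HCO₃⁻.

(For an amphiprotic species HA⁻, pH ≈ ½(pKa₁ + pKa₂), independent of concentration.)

pKa₁ = -log(4.23e-07) = 6.37; pKa₂ = -log(5.59e-11) = 10.25. For an amphiprotic species, pH ≈ ½(pKa₁ + pKa₂) = ½(6.37 + 10.25) = 8.31.

pH = 8.31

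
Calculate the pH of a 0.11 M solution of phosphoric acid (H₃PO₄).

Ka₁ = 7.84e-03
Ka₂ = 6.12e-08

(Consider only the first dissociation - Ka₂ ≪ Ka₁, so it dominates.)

First dissociation dominates. From Ka₁ = [H⁺][HA⁻]/[H₂A], x² + Ka₁·x − Ka₁·C = 0 with C = 0.11 M and Ka₁ = 7.84e-03. Solving: [H⁺] = (−Ka₁ + √(Ka₁² + 4·Ka₁·C)) / 2 = 2.5707e-02 M. pH = -log(2.5707e-02) = 1.59.

pH = 1.59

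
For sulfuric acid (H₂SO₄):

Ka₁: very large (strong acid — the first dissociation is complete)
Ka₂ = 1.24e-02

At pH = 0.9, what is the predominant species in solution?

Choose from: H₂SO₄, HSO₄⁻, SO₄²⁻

The first dissociation is complete, so H₂SO₄ itself is never the predominant species in water; pKa₂ = -log(1.24e-02) = 1.91. For a polyprotic acid the predominant species crosses at each pKa: below pKa_n the protonated form dominates, above it the deprotonated form does. At pH = 0.9, the predominant species is HSO₄⁻.

HSO₄⁻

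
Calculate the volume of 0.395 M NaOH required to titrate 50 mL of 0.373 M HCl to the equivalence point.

At equivalence: moles acid = moles base. moles HCl = 0.373 × 50/1000 = 0.01865 mol. V_base = moles / 0.395 × 1000 = 47.2 mL.

V_{base} = 47.2 mL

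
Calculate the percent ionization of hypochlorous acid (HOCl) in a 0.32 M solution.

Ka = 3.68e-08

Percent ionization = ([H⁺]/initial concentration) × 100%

Using Ka equilibrium: x² + Ka×x - Ka×C = 0. Solving: [H⁺] = 1.0850e-04. Percent = (1.0850e-04/0.32) × 100

Percent ionization = 0.0339%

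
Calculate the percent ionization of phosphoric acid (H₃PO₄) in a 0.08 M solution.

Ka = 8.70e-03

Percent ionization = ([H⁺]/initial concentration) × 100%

Using Ka equilibrium: x² + Ka×x - Ka×C = 0. Solving: [H⁺] = 2.2388e-02. Percent = (2.2388e-02/0.08) × 100

Percent ionization = 28%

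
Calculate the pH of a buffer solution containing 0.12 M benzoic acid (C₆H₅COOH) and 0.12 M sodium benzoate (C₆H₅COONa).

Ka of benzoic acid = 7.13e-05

pKa = -log(7.13e-05) = 4.15. pH = pKa + log([A⁻]/[HA]) = 4.15 + log(0.12/0.12)

pH = 4.15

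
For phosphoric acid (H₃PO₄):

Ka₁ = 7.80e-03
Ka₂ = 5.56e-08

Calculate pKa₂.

pKa₂ = -log(Ka₂) = -log(5.56e-08) = 7.25.

pK_{a2} = 7.25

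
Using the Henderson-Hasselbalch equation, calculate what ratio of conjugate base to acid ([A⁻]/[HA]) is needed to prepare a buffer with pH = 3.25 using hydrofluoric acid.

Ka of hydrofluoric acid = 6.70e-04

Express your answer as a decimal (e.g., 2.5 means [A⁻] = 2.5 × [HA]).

pKa = -log(6.70e-04) = 3.1739. pH = pKa + log([A⁻]/[HA]), so log([A⁻]/[HA]) = pH − pKa = 3.25 − 3.1739 = 0.0761. [A⁻]/[HA] = 10^(0.0761) = 1.19

[A⁻]/[HA] = 1.19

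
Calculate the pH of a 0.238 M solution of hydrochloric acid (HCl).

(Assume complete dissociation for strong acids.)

[H⁺] = 0.238 M for strong acid. pH = -log[H⁺] = -log(0.238)

pH = 0.62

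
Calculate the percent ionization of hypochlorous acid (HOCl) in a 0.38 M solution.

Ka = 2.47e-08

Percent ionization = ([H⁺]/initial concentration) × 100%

Using Ka equilibrium: x² + Ka×x - Ka×C = 0. Solving: [H⁺] = 9.6869e-05. Percent = (9.6869e-05/0.38) × 100

Percent ionization = 0.0255%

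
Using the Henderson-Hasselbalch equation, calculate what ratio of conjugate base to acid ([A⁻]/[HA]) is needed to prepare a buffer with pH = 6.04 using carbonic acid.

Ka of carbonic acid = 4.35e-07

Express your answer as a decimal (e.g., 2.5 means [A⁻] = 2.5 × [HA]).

pKa = -log(4.35e-07) = 6.3615. pH = pKa + log([A⁻]/[HA]), so log([A⁻]/[HA]) = pH − pKa = 6.04 − 6.3615 = -0.3215. [A⁻]/[HA] = 10^(-0.3215) = 0.477

[A⁻]/[HA] = 0.477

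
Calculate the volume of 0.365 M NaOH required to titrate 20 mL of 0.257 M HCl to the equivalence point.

At equivalence: moles acid = moles base. moles HCl = 0.257 × 20/1000 = 0.00514 mol. V_base = moles / 0.365 × 1000 = 14.1 mL.

V_{base} = 14.1 mL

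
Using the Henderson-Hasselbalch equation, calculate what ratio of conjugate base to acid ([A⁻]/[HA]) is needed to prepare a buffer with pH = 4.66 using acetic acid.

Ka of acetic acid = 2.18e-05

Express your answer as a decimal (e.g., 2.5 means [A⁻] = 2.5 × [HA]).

pKa = -log(2.18e-05) = 4.6615. pH = pKa + log([A⁻]/[HA]), so log([A⁻]/[HA]) = pH − pKa = 4.66 − 4.6615 = -0.0015. [A⁻]/[HA] = 10^(-0.0015) = 0.996

[A⁻]/[HA] = 0.996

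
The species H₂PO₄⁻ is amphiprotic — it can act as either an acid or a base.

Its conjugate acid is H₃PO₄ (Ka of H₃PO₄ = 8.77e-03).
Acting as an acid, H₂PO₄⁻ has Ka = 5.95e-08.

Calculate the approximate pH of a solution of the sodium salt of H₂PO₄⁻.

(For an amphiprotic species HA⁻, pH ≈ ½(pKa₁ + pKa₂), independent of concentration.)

pKa₁ = -log(8.77e-03) = 2.06; pKa₂ = -log(5.95e-08) = 7.23. For an amphiprotic species, pH ≈ ½(pKa₁ + pKa₂) = ½(2.06 + 7.23) = 4.64.

pH = 4.64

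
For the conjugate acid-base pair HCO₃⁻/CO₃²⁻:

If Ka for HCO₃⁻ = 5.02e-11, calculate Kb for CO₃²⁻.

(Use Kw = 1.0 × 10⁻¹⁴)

For a conjugate pair Ka × Kb = Kw, so Kb = Kw/Ka = 1.0 × 10⁻¹⁴ / 5.02e-11 = 1.99e-04.

K_b = 1.99e-04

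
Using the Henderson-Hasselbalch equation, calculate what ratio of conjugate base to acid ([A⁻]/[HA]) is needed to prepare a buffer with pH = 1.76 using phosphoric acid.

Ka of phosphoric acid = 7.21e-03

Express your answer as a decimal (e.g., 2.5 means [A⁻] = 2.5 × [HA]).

pKa = -log(7.21e-03) = 2.1421. pH = pKa + log([A⁻]/[HA]), so log([A⁻]/[HA]) = pH − pKa = 1.76 − 2.1421 = -0.3821. [A⁻]/[HA] = 10^(-0.3821) = 0.415

[A⁻]/[HA] = 0.415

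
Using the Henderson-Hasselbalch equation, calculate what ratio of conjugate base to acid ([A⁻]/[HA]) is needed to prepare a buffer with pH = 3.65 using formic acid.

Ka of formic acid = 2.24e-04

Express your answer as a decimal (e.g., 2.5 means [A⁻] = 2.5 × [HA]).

pKa = -log(2.24e-04) = 3.6498. pH = pKa + log([A⁻]/[HA]), so log([A⁻]/[HA]) = pH − pKa = 3.65 − 3.6498 = 0.0002. [A⁻]/[HA] = 10^(0.0002) = 1.00

[A⁻]/[HA] = 1.00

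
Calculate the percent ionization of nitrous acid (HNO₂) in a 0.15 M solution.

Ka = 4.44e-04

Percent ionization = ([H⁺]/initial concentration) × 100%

Using Ka equilibrium: x² + Ka×x - Ka×C = 0. Solving: [H⁺] = 7.9419e-03. Percent = (7.9419e-03/0.15) × 100

Percent ionization = 5.29%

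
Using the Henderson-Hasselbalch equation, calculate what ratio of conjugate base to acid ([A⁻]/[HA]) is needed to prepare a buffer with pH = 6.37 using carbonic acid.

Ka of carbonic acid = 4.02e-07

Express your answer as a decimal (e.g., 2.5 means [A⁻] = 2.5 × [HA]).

pKa = -log(4.02e-07) = 6.3958. pH = pKa + log([A⁻]/[HA]), so log([A⁻]/[HA]) = pH − pKa = 6.37 − 6.3958 = -0.0258. [A⁻]/[HA] = 10^(-0.0258) = 0.942

[A⁻]/[HA] = 0.942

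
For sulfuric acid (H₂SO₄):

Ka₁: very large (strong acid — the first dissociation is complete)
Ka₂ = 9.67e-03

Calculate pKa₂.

pKa₂ = -log(Ka₂) = -log(9.67e-03) = 2.01.

pK_{a2} = 2.01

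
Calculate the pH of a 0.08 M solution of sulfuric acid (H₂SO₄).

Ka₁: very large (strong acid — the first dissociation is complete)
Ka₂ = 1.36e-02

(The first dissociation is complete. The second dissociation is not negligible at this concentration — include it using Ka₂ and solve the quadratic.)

First dissociation is complete: [H⁺]₀ = [HSO₄⁻]₀ = C = 0.08 M. Second dissociation HSO₄⁻ ⇌ H⁺ + SO₄²⁻: let x = [SO₄²⁻]. Ka₂ = (C + x)·x / (C − x) = 1.36e-02 → x² + (C + Ka₂)·x − Ka₂·C = 0 → x² + 0.09360·x − 1.088e-03 = 0. x = (−0.09360 + √(0.09360² + 4 × 1.088e-03)) / 2 = 1.0456e-02 M. [H⁺] = C + x = 0.08 + 1.0456e-02 = 9.0456e-02 M. pH = -log(9.0456e-02) = 1.04.

pH = 1.04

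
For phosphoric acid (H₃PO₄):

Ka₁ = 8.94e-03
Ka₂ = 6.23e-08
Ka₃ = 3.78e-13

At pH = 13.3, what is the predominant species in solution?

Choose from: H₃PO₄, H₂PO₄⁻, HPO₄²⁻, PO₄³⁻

pKa₁ = 2.05, pKa₂ = 7.21, pKa₃ = 12.42. For a polyprotic acid the predominant species crosses at each pKa: below pKa_n the protonated form dominates, above it the deprotonated form does. At pH = 13.3, the predominant species is PO₄³⁻.

PO₄³⁻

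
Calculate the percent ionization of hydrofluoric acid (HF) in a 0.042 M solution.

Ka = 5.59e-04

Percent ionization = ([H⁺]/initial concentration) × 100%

Using Ka equilibrium: x² + Ka×x - Ka×C = 0. Solving: [H⁺] = 4.5740e-03. Percent = (4.5740e-03/0.042) × 100

Percent ionization = 10.9%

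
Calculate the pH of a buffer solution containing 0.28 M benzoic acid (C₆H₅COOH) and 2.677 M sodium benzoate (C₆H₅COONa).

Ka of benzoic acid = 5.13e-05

pKa = -log(5.13e-05) = 4.29. pH = pKa + log([A⁻]/[HA]) = 4.29 + log(2.677/0.28)

pH = 5.27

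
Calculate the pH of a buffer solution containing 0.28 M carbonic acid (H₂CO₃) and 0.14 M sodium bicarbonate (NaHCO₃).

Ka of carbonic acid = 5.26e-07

pKa = -log(5.26e-07) = 6.28. pH = pKa + log([A⁻]/[HA]) = 6.28 + log(0.14/0.28)

pH = 5.98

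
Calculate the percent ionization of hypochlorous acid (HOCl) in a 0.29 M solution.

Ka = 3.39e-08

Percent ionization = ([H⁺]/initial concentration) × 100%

Using Ka equilibrium: x² + Ka×x - Ka×C = 0. Solving: [H⁺] = 9.9134e-05. Percent = (9.9134e-05/0.29) × 100

Percent ionization = 0.0342%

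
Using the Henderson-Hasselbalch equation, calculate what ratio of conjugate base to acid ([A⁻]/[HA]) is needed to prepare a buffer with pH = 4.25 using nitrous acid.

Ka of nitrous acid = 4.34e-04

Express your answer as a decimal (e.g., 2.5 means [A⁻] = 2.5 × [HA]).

pKa = -log(4.34e-04) = 3.3625. pH = pKa + log([A⁻]/[HA]), so log([A⁻]/[HA]) = pH − pKa = 4.25 − 3.3625 = 0.8875. [A⁻]/[HA] = 10^(0.8875) = 7.72

[A⁻]/[HA] = 7.72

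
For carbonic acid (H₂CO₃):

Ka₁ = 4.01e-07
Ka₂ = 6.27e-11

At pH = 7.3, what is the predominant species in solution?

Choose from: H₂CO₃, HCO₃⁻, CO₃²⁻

pKa₁ = 6.40, pKa₂ = 10.20. For a polyprotic acid the predominant species crosses at each pKa: below pKa_n the protonated form dominates, above it the deprotonated form does. At pH = 7.3, the predominant species is HCO₃⁻.

HCO₃⁻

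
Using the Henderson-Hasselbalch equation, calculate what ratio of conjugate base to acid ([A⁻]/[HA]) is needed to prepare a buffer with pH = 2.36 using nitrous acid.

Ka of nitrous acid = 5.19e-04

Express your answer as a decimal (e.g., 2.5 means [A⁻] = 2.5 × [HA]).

pKa = -log(5.19e-04) = 3.2848. pH = pKa + log([A⁻]/[HA]), so log([A⁻]/[HA]) = pH − pKa = 2.36 − 3.2848 = -0.9248. [A⁻]/[HA] = 10^(-0.9248) = 0.119

[A⁻]/[HA] = 0.119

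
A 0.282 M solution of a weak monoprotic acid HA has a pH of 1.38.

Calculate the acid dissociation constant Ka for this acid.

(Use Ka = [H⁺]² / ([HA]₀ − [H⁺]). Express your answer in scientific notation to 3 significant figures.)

[H⁺] = 10^(−pH) = 10^(−1.38) = 4.169e-02 M. For HA ⇌ H⁺ + A⁻, Ka = [H⁺][A⁻]/[HA] = [H⁺]² / ([HA]₀ − [H⁺]) = (4.169e-02)² / (0.282 − 4.169e-02) = 7.23e-03.

K_a = 7.23e-03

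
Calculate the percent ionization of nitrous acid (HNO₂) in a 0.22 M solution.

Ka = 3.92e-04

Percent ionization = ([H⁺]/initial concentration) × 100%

Using Ka equilibrium: x² + Ka×x - Ka×C = 0. Solving: [H⁺] = 9.0926e-03. Percent = (9.0926e-03/0.22) × 100

Percent ionization = 4.13%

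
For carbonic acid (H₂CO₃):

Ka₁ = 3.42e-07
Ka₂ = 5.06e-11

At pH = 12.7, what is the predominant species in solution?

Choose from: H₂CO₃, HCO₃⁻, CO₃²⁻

pKa₁ = 6.47, pKa₂ = 10.30. For a polyprotic acid the predominant species crosses at each pKa: below pKa_n the protonated form dominates, above it the deprotonated form does. At pH = 12.7, the predominant species is CO₃²⁻.

CO₃²⁻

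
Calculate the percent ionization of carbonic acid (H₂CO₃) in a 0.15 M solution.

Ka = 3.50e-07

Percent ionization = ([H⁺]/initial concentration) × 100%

Using Ka equilibrium: x² + Ka×x - Ka×C = 0. Solving: [H⁺] = 2.2895e-04. Percent = (2.2895e-04/0.15) × 100

Percent ionization = 0.153%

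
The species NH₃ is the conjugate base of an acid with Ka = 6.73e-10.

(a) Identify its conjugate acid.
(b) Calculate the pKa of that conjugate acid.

(a) The conjugate acid is formed by adding one H⁺ to NH₃, giving NH₄⁺. (b) pKa = -log(Ka) = -log(6.73e-10) = 9.17.

Conjugate acid: NH₄⁺; pK_a = 9.17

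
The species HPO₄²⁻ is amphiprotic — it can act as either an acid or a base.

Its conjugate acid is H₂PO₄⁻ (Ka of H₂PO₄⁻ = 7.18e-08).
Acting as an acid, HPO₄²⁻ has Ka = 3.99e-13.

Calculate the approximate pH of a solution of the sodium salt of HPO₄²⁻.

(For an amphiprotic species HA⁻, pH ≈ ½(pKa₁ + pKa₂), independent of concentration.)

pKa₁ = -log(7.18e-08) = 7.14; pKa₂ = -log(3.99e-13) = 12.40. For an amphiprotic species, pH ≈ ½(pKa₁ + pKa₂) = ½(7.14 + 12.40) = 9.77.

pH = 9.77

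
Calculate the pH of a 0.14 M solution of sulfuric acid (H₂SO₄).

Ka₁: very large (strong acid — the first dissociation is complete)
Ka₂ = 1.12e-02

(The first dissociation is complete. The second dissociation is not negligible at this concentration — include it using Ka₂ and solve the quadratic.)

First dissociation is complete: [H⁺]₀ = [HSO₄⁻]₀ = C = 0.14 M. Second dissociation HSO₄⁻ ⇌ H⁺ + SO₄²⁻: let x = [SO₄²⁻]. Ka₂ = (C + x)·x / (C − x) = 1.12e-02 → x² + (C + Ka₂)·x − Ka₂·C = 0 → x² + 0.15120·x − 1.568e-03 = 0. x = (−0.15120 + √(0.15120² + 4 × 1.568e-03)) / 2 = 9.7426e-03 M. [H⁺] = C + x = 0.14 + 9.7426e-03 = 1.4974e-01 M. pH = -log(1.4974e-01) = 0.82.

pH = 0.82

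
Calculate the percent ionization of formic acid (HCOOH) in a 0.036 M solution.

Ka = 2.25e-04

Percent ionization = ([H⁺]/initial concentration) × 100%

Using Ka equilibrium: x² + Ka×x - Ka×C = 0. Solving: [H⁺] = 2.7358e-03. Percent = (2.7358e-03/0.036) × 100

Percent ionization = 7.6%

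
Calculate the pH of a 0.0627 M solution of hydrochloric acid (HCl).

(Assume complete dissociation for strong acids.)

[H⁺] = 0.0627 M for strong acid. pH = -log[H⁺] = -log(0.0627)

pH = 1.20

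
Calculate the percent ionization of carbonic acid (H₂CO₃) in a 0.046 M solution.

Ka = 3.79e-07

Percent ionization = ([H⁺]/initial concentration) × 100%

Using Ka equilibrium: x² + Ka×x - Ka×C = 0. Solving: [H⁺] = 1.3185e-04. Percent = (1.3185e-04/0.046) × 100

Percent ionization = 0.287%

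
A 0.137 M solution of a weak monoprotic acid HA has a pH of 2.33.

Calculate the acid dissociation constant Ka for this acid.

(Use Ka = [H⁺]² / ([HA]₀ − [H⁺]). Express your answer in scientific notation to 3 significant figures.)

[H⁺] = 10^(−pH) = 10^(−2.33) = 4.677e-03 M. For HA ⇌ H⁺ + A⁻, Ka = [H⁺][A⁻]/[HA] = [H⁺]² / ([HA]₀ − [H⁺]) = (4.677e-03)² / (0.137 − 4.677e-03) = 1.65e-04.

K_a = 1.65e-04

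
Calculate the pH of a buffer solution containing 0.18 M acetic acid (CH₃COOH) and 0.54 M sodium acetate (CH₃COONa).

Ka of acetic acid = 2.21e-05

pKa = -log(2.21e-05) = 4.66. pH = pKa + log([A⁻]/[HA]) = 4.66 + log(0.54/0.18)

pH = 5.13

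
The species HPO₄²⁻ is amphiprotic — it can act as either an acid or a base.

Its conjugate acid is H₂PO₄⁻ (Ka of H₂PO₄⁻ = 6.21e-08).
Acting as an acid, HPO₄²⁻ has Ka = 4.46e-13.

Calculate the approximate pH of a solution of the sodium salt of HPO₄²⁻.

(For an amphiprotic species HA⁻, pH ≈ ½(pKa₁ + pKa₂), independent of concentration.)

pKa₁ = -log(6.21e-08) = 7.21; pKa₂ = -log(4.46e-13) = 12.35. For an amphiprotic species, pH ≈ ½(pKa₁ + pKa₂) = ½(7.21 + 12.35) = 9.78.

pH = 9.78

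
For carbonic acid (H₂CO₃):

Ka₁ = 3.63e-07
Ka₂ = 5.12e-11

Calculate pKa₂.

pKa₂ = -log(Ka₂) = -log(5.12e-11) = 10.29.

pK_{a2} = 10.29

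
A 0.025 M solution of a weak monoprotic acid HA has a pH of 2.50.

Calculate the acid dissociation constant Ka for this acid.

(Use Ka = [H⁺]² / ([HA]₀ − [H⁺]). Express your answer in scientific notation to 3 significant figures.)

[H⁺] = 10^(−pH) = 10^(−2.50) = 3.162e-03 M. For HA ⇌ H⁺ + A⁻, Ka = [H⁺][A⁻]/[HA] = [H⁺]² / ([HA]₀ − [H⁺]) = (3.162e-03)² / (0.025 − 3.162e-03) = 4.58e-04.

K_a = 4.58e-04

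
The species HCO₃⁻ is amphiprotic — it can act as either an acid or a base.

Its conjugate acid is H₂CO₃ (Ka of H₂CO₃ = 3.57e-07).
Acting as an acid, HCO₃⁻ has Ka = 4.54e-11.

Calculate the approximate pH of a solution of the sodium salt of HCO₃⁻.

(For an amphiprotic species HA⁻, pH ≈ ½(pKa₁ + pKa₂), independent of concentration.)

pKa₁ = -log(3.57e-07) = 6.45; pKa₂ = -log(4.54e-11) = 10.34. For an amphiprotic species, pH ≈ ½(pKa₁ + pKa₂) = ½(6.45 + 10.34) = 8.40.

pH = 8.40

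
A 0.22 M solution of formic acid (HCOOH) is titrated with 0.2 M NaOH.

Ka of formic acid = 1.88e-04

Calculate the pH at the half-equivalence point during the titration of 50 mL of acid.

At half-equivalence [HA] = [A⁻], so Henderson-Hasselbalch gives pH = pKa = -log(1.88e-04) = 3.73.

pH = pKa = 3.73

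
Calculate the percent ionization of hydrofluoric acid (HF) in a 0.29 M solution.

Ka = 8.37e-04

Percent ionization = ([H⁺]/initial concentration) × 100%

Using Ka equilibrium: x² + Ka×x - Ka×C = 0. Solving: [H⁺] = 1.5167e-02. Percent = (1.5167e-02/0.29) × 100

Percent ionization = 5.23%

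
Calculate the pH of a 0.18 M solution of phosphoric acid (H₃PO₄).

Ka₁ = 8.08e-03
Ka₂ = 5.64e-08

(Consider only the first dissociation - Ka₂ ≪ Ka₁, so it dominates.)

First dissociation dominates. From Ka₁ = [H⁺][HA⁻]/[H₂A], x² + Ka₁·x − Ka₁·C = 0 with C = 0.18 M and Ka₁ = 8.08e-03. Solving: [H⁺] = (−Ka₁ + √(Ka₁² + 4·Ka₁·C)) / 2 = 3.4310e-02 M. pH = -log(3.4310e-02) = 1.46.

pH = 1.46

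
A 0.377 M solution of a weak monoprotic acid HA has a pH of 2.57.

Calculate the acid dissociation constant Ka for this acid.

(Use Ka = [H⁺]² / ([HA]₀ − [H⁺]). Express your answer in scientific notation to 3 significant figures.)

[H⁺] = 10^(−pH) = 10^(−2.57) = 2.692e-03 M. For HA ⇌ H⁺ + A⁻, Ka = [H⁺][A⁻]/[HA] = [H⁺]² / ([HA]₀ − [H⁺]) = (2.692e-03)² / (0.377 − 2.692e-03) = 1.94e-05.

K_a = 1.94e-05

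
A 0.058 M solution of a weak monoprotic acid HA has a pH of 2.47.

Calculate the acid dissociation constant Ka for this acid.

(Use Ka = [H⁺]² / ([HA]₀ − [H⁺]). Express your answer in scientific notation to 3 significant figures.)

[H⁺] = 10^(−pH) = 10^(−2.47) = 3.388e-03 M. For HA ⇌ H⁺ + A⁻, Ka = [H⁺][A⁻]/[HA] = [H⁺]² / ([HA]₀ − [H⁺]) = (3.388e-03)² / (0.058 − 3.388e-03) = 2.10e-04.

K_a = 2.10e-04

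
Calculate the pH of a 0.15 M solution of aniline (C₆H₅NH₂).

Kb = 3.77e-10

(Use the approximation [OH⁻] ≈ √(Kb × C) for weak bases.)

[OH⁻] = √(Kb × C) = √(3.77e-10 × 0.15) = 7.5200e-06. pOH = 5.12, pH = 14 - pOH

pH = 8.88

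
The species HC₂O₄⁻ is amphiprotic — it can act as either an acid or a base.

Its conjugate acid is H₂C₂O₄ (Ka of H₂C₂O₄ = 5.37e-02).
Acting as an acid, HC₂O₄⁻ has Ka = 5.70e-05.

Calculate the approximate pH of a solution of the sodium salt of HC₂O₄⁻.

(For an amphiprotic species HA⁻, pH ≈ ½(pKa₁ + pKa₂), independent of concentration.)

pKa₁ = -log(5.37e-02) = 1.27; pKa₂ = -log(5.70e-05) = 4.24. For an amphiprotic species, pH ≈ ½(pKa₁ + pKa₂) = ½(1.27 + 4.24) = 2.76.

pH = 2.76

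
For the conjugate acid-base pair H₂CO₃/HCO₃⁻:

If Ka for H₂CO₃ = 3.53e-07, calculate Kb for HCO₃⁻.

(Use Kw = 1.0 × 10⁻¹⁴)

For a conjugate pair Ka × Kb = Kw, so Kb = Kw/Ka = 1.0 × 10⁻¹⁴ / 3.53e-07 = 2.83e-08.

K_b = 2.83e-08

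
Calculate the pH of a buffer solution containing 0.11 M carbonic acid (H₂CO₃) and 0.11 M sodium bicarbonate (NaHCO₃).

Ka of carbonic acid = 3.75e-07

pKa = -log(3.75e-07) = 6.43. pH = pKa + log([A⁻]/[HA]) = 6.43 + log(0.11/0.11)

pH = 6.43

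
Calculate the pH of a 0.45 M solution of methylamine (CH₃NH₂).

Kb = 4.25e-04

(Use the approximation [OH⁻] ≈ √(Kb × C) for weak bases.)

[OH⁻] = √(Kb × C) = √(4.25e-04 × 0.45) = 1.3829e-02. pOH = 1.86, pH = 14 - pOH

pH = 12.14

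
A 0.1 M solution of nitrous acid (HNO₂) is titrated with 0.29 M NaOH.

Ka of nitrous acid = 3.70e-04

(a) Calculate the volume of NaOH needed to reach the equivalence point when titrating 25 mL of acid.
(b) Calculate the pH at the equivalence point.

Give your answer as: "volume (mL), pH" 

moles acid = 0.1 × 25/1000 = 0.0025 mol; V_base = moles/0.29 × 1000 = 8.6 mL. At equivalence only the conjugate base is present: [A⁻] = 0.0025/0.034 = 7.4359e-02 M. Kb = Kw/Ka = 2.70e-11; [OH⁻] = √(Kb × [A⁻]) = 1.4176e-06; pOH = 5.85; pH = 14 - pOH = 8.15.

V = 8.6 mL, pH = 8.15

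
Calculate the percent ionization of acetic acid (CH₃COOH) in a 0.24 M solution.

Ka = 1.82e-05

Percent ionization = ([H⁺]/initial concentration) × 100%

Using Ka equilibrium: x² + Ka×x - Ka×C = 0. Solving: [H⁺] = 2.0809e-03. Percent = (2.0809e-03/0.24) × 100

Percent ionization = 0.867%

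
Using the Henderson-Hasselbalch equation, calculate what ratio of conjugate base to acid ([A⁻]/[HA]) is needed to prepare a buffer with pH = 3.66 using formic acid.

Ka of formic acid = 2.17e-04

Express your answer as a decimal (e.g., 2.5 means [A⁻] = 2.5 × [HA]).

pKa = -log(2.17e-04) = 3.6635. pH = pKa + log([A⁻]/[HA]), so log([A⁻]/[HA]) = pH − pKa = 3.66 − 3.6635 = -0.0035. [A⁻]/[HA] = 10^(-0.0035) = 0.992

[A⁻]/[HA] = 0.992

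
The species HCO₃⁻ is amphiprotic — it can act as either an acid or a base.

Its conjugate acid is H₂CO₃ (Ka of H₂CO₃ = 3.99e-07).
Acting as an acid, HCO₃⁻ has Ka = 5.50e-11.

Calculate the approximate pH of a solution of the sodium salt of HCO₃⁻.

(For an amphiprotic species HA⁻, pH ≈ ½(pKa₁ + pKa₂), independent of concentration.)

pKa₁ = -log(3.99e-07) = 6.40; pKa₂ = -log(5.50e-11) = 10.26. For an amphiprotic species, pH ≈ ½(pKa₁ + pKa₂) = ½(6.40 + 10.26) = 8.33.

pH = 8.33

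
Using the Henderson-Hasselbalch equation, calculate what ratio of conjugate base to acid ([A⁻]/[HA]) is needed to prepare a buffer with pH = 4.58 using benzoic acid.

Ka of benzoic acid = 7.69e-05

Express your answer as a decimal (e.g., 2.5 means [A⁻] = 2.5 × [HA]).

pKa = -log(7.69e-05) = 4.1141. pH = pKa + log([A⁻]/[HA]), so log([A⁻]/[HA]) = pH − pKa = 4.58 − 4.1141 = 0.4659. [A⁻]/[HA] = 10^(0.4659) = 2.92

[A⁻]/[HA] = 2.92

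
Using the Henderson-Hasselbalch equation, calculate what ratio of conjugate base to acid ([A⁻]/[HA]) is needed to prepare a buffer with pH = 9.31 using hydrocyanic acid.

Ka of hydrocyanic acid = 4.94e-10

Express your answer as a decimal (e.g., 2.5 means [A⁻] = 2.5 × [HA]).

pKa = -log(4.94e-10) = 9.3063. pH = pKa + log([A⁻]/[HA]), so log([A⁻]/[HA]) = pH − pKa = 9.31 − 9.3063 = 0.0037. [A⁻]/[HA] = 10^(0.0037) = 1.01

[A⁻]/[HA] = 1.01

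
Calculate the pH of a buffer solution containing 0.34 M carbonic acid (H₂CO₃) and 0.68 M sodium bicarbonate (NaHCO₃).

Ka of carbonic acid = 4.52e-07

pKa = -log(4.52e-07) = 6.34. pH = pKa + log([A⁻]/[HA]) = 6.34 + log(0.68/0.34)

pH = 6.65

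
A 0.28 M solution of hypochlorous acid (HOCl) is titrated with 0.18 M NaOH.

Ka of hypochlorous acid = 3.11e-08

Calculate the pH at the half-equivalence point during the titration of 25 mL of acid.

At half-equivalence [HA] = [A⁻], so Henderson-Hasselbalch gives pH = pKa = -log(3.11e-08) = 7.51.

pH = pKa = 7.51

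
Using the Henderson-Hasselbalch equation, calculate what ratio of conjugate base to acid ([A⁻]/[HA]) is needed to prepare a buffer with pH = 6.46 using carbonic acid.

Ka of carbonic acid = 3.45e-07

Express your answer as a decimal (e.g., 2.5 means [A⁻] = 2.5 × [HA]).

pKa = -log(3.45e-07) = 6.4622. pH = pKa + log([A⁻]/[HA]), so log([A⁻]/[HA]) = pH − pKa = 6.46 − 6.4622 = -0.0022. [A⁻]/[HA] = 10^(-0.0022) = 0.995

[A⁻]/[HA] = 0.995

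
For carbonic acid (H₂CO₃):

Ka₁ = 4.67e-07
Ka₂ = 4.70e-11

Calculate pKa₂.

pKa₂ = -log(Ka₂) = -log(4.70e-11) = 10.33.

pK_{a2} = 10.33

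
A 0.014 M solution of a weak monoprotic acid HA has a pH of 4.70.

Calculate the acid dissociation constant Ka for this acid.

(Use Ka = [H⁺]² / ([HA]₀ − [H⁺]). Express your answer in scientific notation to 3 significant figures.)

[H⁺] = 10^(−pH) = 10^(−4.70) = 1.995e-05 M. For HA ⇌ H⁺ + A⁻, Ka = [H⁺][A⁻]/[HA] = [H⁺]² / ([HA]₀ − [H⁺]) = (1.995e-05)² / (0.014 − 1.995e-05) = 2.85e-08.

K_a = 2.85e-08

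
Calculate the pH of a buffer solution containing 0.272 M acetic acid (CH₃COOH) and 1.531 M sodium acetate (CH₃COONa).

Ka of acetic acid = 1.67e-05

pKa = -log(1.67e-05) = 4.78. pH = pKa + log([A⁻]/[HA]) = 4.78 + log(1.531/0.272)

pH = 5.53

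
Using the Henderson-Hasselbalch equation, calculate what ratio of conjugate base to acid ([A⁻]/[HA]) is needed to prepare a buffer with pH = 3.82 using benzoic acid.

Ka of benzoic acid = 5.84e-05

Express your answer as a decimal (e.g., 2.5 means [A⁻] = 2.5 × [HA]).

pKa = -log(5.84e-05) = 4.2336. pH = pKa + log([A⁻]/[HA]), so log([A⁻]/[HA]) = pH − pKa = 3.82 − 4.2336 = -0.4136. [A⁻]/[HA] = 10^(-0.4136) = 0.386

[A⁻]/[HA] = 0.386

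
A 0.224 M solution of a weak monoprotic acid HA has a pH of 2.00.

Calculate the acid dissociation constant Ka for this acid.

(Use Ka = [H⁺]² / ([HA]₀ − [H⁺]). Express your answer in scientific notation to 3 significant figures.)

[H⁺] = 10^(−pH) = 10^(−2.00) = 1.000e-02 M. For HA ⇌ H⁺ + A⁻, Ka = [H⁺][A⁻]/[HA] = [H⁺]² / ([HA]₀ − [H⁺]) = (1.000e-02)² / (0.224 − 1.000e-02) = 4.67e-04.

K_a = 4.67e-04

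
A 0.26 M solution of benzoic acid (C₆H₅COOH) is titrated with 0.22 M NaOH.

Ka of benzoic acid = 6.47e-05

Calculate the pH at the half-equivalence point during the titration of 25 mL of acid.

At half-equivalence [HA] = [A⁻], so Henderson-Hasselbalch gives pH = pKa = -log(6.47e-05) = 4.19.

pH = pKa = 4.19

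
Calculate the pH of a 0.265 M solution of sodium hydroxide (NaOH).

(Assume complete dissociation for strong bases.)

[OH⁻] = 0.265 M for strong base. pOH = -log[OH⁻] = 0.58, pH = 14 - pOH

pH = 13.42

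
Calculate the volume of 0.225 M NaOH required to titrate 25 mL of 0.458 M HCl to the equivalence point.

At equivalence: moles acid = moles base. moles HCl = 0.458 × 25/1000 = 0.01145 mol. V_base = moles / 0.225 × 1000 = 50.9 mL.

V_{base} = 50.9 mL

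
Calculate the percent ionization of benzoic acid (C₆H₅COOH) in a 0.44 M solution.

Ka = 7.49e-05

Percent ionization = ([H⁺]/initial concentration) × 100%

Using Ka equilibrium: x² + Ka×x - Ka×C = 0. Solving: [H⁺] = 5.7034e-03. Percent = (5.7034e-03/0.44) × 100

Percent ionization = 1.3%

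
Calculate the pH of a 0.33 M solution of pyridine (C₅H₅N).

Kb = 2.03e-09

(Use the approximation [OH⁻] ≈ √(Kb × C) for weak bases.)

[OH⁻] = √(Kb × C) = √(2.03e-09 × 0.33) = 2.5882e-05. pOH = 4.59, pH = 14 - pOH

pH = 9.41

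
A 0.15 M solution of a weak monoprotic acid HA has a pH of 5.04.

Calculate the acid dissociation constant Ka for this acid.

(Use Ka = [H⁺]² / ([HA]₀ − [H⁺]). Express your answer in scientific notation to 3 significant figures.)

[H⁺] = 10^(−pH) = 10^(−5.04) = 9.120e-06 M. For HA ⇌ H⁺ + A⁻, Ka = [H⁺][A⁻]/[HA] = [H⁺]² / ([HA]₀ − [H⁺]) = (9.120e-06)² / (0.15 − 9.120e-06) = 5.55e-10.

K_a = 5.55e-10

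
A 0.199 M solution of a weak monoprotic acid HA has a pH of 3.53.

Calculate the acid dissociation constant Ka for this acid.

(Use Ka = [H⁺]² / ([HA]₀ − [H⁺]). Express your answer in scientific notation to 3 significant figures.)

[H⁺] = 10^(−pH) = 10^(−3.53) = 2.951e-04 M. For HA ⇌ H⁺ + A⁻, Ka = [H⁺][A⁻]/[HA] = [H⁺]² / ([HA]₀ − [H⁺]) = (2.951e-04)² / (0.199 − 2.951e-04) = 4.38e-07.

K_a = 4.38e-07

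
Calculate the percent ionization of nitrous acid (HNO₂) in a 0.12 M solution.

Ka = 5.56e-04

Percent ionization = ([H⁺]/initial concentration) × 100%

Using Ka equilibrium: x² + Ka×x - Ka×C = 0. Solving: [H⁺] = 7.8950e-03. Percent = (7.8950e-03/0.12) × 100

Percent ionization = 6.58%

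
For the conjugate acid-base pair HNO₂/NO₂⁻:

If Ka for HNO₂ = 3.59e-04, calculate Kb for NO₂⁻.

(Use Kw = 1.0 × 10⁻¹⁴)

For a conjugate pair Ka × Kb = Kw, so Kb = Kw/Ka = 1.0 × 10⁻¹⁴ / 3.59e-04 = 2.79e-11.

K_b = 2.79e-11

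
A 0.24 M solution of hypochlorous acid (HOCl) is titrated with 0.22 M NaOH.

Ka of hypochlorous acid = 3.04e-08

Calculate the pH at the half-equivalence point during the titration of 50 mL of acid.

At half-equivalence [HA] = [A⁻], so Henderson-Hasselbalch gives pH = pKa = -log(3.04e-08) = 7.52.

pH = pKa = 7.52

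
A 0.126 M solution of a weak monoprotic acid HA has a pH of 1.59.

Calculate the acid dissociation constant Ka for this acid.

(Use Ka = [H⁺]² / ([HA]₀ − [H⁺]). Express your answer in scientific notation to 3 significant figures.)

[H⁺] = 10^(−pH) = 10^(−1.59) = 2.570e-02 M. For HA ⇌ H⁺ + A⁻, Ka = [H⁺][A⁻]/[HA] = [H⁺]² / ([HA]₀ − [H⁺]) = (2.570e-02)² / (0.126 − 2.570e-02) = 6.59e-03.

K_a = 6.59e-03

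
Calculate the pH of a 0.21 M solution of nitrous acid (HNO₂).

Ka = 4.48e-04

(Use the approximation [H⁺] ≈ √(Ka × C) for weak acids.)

[H⁺] = √(Ka × C) = √(4.48e-04 × 0.21) = 9.6995e-03. pH = -log(9.6995e-03)

pH = 2.01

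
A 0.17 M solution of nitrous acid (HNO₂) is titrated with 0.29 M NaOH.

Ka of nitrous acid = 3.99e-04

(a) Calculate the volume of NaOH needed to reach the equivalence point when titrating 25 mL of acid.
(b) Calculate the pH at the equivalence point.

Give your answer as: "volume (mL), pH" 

moles acid = 0.17 × 25/1000 = 0.00425 mol; V_base = moles/0.29 × 1000 = 14.7 mL. At equivalence only the conjugate base is present: [A⁻] = 0.00425/0.040 = 1.0717e-01 M. Kb = Kw/Ka = 2.51e-11; [OH⁻] = √(Kb × [A⁻]) = 1.6389e-06; pOH = 5.79; pH = 14 - pOH = 8.21.

V = 14.7 mL, pH = 8.21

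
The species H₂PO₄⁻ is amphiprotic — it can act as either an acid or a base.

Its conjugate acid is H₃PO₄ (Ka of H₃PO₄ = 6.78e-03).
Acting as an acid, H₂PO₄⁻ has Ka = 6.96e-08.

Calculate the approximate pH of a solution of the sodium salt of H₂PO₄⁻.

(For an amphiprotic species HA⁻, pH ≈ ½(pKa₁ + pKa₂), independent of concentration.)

pKa₁ = -log(6.78e-03) = 2.17; pKa₂ = -log(6.96e-08) = 7.16. For an amphiprotic species, pH ≈ ½(pKa₁ + pKa₂) = ½(2.17 + 7.16) = 4.66.

pH = 4.66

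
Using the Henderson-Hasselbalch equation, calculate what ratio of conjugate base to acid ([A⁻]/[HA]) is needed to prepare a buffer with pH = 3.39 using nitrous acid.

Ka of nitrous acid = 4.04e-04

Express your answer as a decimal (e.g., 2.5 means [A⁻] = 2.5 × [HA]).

pKa = -log(4.04e-04) = 3.3936. pH = pKa + log([A⁻]/[HA]), so log([A⁻]/[HA]) = pH − pKa = 3.39 − 3.3936 = -0.0036. [A⁻]/[HA] = 10^(-0.0036) = 0.992

[A⁻]/[HA] = 0.992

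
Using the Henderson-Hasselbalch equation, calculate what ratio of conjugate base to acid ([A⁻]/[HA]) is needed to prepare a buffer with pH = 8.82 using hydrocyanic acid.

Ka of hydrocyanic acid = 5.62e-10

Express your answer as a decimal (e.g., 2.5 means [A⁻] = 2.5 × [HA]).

pKa = -log(5.62e-10) = 9.2503. pH = pKa + log([A⁻]/[HA]), so log([A⁻]/[HA]) = pH − pKa = 8.82 − 9.2503 = -0.4303. [A⁻]/[HA] = 10^(-0.4303) = 0.371

[A⁻]/[HA] = 0.371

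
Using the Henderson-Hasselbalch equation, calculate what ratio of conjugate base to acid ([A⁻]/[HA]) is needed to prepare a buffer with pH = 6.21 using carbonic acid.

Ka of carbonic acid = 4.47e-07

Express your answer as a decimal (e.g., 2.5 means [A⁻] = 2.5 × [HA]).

pKa = -log(4.47e-07) = 6.3497. pH = pKa + log([A⁻]/[HA]), so log([A⁻]/[HA]) = pH − pKa = 6.21 − 6.3497 = -0.1397. [A⁻]/[HA] = 10^(-0.1397) = 0.725

[A⁻]/[HA] = 0.725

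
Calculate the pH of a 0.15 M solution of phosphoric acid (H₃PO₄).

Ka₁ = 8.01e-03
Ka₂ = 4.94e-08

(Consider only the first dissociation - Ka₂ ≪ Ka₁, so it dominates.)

First dissociation dominates. From Ka₁ = [H⁺][HA⁻]/[H₂A], x² + Ka₁·x − Ka₁·C = 0 with C = 0.15 M and Ka₁ = 8.01e-03. Solving: [H⁺] = (−Ka₁ + √(Ka₁² + 4·Ka₁·C)) / 2 = 3.0888e-02 M. pH = -log(3.0888e-02) = 1.51.

pH = 1.51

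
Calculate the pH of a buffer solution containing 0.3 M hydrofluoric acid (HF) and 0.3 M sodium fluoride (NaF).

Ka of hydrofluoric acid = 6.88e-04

pKa = -log(6.88e-04) = 3.16. pH = pKa + log([A⁻]/[HA]) = 3.16 + log(0.3/0.3)

pH = 3.16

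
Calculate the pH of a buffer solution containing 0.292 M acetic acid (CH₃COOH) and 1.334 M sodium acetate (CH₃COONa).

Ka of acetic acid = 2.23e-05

pKa = -log(2.23e-05) = 4.65. pH = pKa + log([A⁻]/[HA]) = 4.65 + log(1.334/0.292)

pH = 5.31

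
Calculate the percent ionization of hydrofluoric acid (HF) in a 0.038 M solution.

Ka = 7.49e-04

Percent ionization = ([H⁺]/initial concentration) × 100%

Using Ka equilibrium: x² + Ka×x - Ka×C = 0. Solving: [H⁺] = 4.9736e-03. Percent = (4.9736e-03/0.038) × 100

Percent ionization = 13.1%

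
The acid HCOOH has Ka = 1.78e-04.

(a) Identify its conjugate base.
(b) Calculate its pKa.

(a) The conjugate base is formed by removing one H⁺ from HCOOH, giving HCOO⁻. (b) pKa = -log(Ka) = -log(1.78e-04) = 3.75.

Conjugate base: HCOO⁻; pK_a = 3.75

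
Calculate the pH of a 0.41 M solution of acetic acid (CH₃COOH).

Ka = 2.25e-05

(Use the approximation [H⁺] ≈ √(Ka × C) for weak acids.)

[H⁺] = √(Ka × C) = √(2.25e-05 × 0.41) = 3.0373e-03. pH = -log(3.0373e-03)

pH = 2.52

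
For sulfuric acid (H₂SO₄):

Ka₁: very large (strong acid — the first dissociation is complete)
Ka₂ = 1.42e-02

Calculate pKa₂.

pKa₂ = -log(Ka₂) = -log(1.42e-02) = 1.85.

pK_{a2} = 1.85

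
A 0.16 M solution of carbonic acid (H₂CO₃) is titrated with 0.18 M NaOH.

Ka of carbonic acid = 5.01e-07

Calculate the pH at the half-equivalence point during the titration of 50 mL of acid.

At half-equivalence [HA] = [A⁻], so Henderson-Hasselbalch gives pH = pKa = -log(5.01e-07) = 6.30.

pH = pKa = 6.30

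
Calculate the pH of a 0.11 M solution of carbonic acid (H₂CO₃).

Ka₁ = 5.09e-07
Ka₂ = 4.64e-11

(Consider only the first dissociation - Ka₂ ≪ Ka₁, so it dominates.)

First dissociation dominates. From Ka₁ = [H⁺][HA⁻]/[H₂A], x² + Ka₁·x − Ka₁·C = 0 with C = 0.11 M and Ka₁ = 5.09e-07. Solving: [H⁺] = (−Ka₁ + √(Ka₁² + 4·Ka₁·C)) / 2 = 2.3637e-04 M. pH = -log(2.3637e-04) = 3.63.

pH = 3.63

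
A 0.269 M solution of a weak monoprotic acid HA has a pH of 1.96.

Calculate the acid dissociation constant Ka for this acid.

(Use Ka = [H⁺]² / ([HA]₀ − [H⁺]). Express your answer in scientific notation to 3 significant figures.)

[H⁺] = 10^(−pH) = 10^(−1.96) = 1.096e-02 M. For HA ⇌ H⁺ + A⁻, Ka = [H⁺][A⁻]/[HA] = [H⁺]² / ([HA]₀ − [H⁺]) = (1.096e-02)² / (0.269 − 1.096e-02) = 4.66e-04.

K_a = 4.66e-04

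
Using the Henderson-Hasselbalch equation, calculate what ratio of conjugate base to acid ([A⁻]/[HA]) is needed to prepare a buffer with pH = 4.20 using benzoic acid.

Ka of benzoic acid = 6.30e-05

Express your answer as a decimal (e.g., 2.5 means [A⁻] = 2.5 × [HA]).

pKa = -log(6.30e-05) = 4.2007. pH = pKa + log([A⁻]/[HA]), so log([A⁻]/[HA]) = pH − pKa = 4.20 − 4.2007 = -0.0007. [A⁻]/[HA] = 10^(-0.0007) = 0.998

[A⁻]/[HA] = 0.998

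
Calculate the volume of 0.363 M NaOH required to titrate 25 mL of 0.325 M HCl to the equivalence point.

At equivalence: moles acid = moles base. moles HCl = 0.325 × 25/1000 = 0.008125 mol. V_base = moles / 0.363 × 1000 = 22.4 mL.

V_{base} = 22.4 mL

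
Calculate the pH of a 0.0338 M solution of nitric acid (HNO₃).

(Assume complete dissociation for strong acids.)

[H⁺] = 0.0338 M for strong acid. pH = -log[H⁺] = -log(0.0338)

pH = 1.47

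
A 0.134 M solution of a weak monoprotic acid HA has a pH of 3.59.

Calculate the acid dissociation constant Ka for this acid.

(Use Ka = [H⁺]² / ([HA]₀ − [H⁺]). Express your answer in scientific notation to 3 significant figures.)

[H⁺] = 10^(−pH) = 10^(−3.59) = 2.570e-04 M. For HA ⇌ H⁺ + A⁻, Ka = [H⁺][A⁻]/[HA] = [H⁺]² / ([HA]₀ − [H⁺]) = (2.570e-04)² / (0.134 − 2.570e-04) = 4.94e-07.

K_a = 4.94e-07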